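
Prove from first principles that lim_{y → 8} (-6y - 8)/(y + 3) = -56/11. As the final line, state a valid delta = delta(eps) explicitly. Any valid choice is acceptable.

Suppose eps > 0. We want delta > 0 with 0 < |y − 8| < delta ⇒ |(-6y - 8)/(y + 3) + 56/11| < eps.
Combining over a common denominator, (-6y - 8)/(y + 3) + 56/11 = [(-6y - 8)·11 − (-56)·(y + 3)] / [11·(y + 3)] = -10(y − 8) / (11(y + 3)).
So |(-6y - 8)/(y + 3) + 56/11| = 10|y − 8| / (11·|y + 3|).
Require delta ≤ 11/2, so |y + 3| ≥ |11| − |y − 8| > 11 − 11/2 = 11/2.
Hence |(-6y - 8)/(y + 3) + 56/11| < 10|y − 8|/(11·(11/2)) = (20/121)|y − 8|, which is < eps once |y − 8| < (121/20)eps.
Take delta = min(11/2, (121/20)eps). Then 0 < |y − 8| < delta forces both bounds, so |(-6y - 8)/(y + 3) + 56/11| < eps.

delta = min(11/2, (121/20)eps)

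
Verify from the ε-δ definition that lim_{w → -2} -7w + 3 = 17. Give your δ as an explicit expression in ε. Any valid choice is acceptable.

δ = ε/7

Let ε > 0 be given. We need δ > 0 so that 0 < |w + 2| < δ implies |(-7w + 3) − 17| < ε.
Since (-7w + 3) − 17 = -7(w + 2), we have |(-7w + 3) − 17| = 7|w + 2|.
So 7|w + 2| < ε exactly when |w + 2| < ε/7.
Choosing δ = ε/7 gives |(-7w + 3) − 17| = 7|w + 2| < ε whenever |w + 2| < δ.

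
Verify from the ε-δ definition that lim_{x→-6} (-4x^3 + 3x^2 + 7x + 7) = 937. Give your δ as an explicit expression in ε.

δ = min(2, ε/627)

Suppose ε > 0. We want δ > 0 such that 0 < |x + 6| < δ implies |(-4x^3 + 3x^2 + 7x + 7) − 937| < ε.
(-4x^3 + 3x^2 + 7x + 7) − 937 = -4x^3 + 3x^2 + 7x - 930 = (x + 6)(-4x^2 + 27x - 155).
So |(-4x^3 + 3x^2 + 7x + 7) − 937| = |x + 6|·|-4x^2 + 27x - 155|.
Assume first that |x + 6| < 2, so |x| < 8. Then |-4x^2 + 27x - 155| ≤ 4·8^2 + 27·8 + 155 = 627.
Hence |(-4x^3 + 3x^2 + 7x + 7) − 937| ≤ 627|x + 6| < ε provided |x + 6| < ε/627.
Take δ = min(2, ε/627). Then 0 < |x + 6| < δ gives both |x + 6| < 2 and |x + 6| < ε/627, so |(-4x^3 + 3x^2 + 7x + 7) − 937| < ε.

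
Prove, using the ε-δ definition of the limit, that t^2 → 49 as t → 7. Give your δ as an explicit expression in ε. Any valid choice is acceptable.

Suppose ε > 0. We seek δ > 0 with 0 < |t − 7| < δ ⇒ |t^2 − 49| < ε.
Factor: t^2 − 49 = (t − 7)(t + 7), so |t^2 − 49| = |t − 7|·|t + 7|.
Restrict δ ≤ 1. Then |t − 7| < 1 gives |t| < 8, so by the triangle inequality |t + 7| ≤ 8 + 7 = 15.
Hence |t^2 − 49| ≤ 15|t − 7|, which is < ε once |t − 7| < ε/15.
Take δ = min(1, ε/15). If 0 < |t − 7| < δ then both bounds hold and |t^2 − 49| ≤ 15|t − 7| < 15·(ε/15) = ε.

δ = min(1, ε/15)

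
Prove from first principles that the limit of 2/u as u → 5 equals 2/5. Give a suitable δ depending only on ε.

δ = min(5/2, (25/4)ε)

Let ε > 0 be given. We seek δ > 0 such that 0 < |u − 5| < δ implies |2/u − (2/5)| < ε.
|2/u − (2/5)| = 2·|5 − u|/(5·|u|) = 2|u − 5|/(5|u|).
Require δ ≤ 5/2 so that |u| > 5 − 5/2 = 5/2, hence 5|u| > 25/2.
Then |2/u − (2/5)| < 2|u − 5|/(25/2), which is < ε when |u − 5| < (25/4)ε.
Take δ = min(5/2, (25/4)ε). Then 0 < |u − 5| < δ gives both |u − 5| < 5/2 and |u − 5| < (25/4)ε, so |2/u − (2/5)| < ε.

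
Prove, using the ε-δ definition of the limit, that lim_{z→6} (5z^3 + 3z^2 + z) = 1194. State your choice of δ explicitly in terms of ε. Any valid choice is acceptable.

Let ε > 0 be given. We want δ > 0 such that 0 < |z − 6| < δ implies |(5z^3 + 3z^2 + z) − 1194| < ε.
(5z^3 + 3z^2 + z) − 1194 = 5z^3 + 3z^2 + z - 1194 = (z − 6)(5z^2 + 33z + 199).
So |(5z^3 + 3z^2 + z) − 1194| = |z − 6|·|5z^2 + 33z + 199|.
Assume first that |z − 6| < 1, so |z| < 7. Then |5z^2 + 33z + 199| ≤ 5·7^2 + 33·7 + 199 = 675.
Hence |(5z^3 + 3z^2 + z) − 1194| ≤ 675|z − 6| < ε provided |z − 6| < ε/675.
Take δ = min(1, ε/675). Then 0 < |z − 6| < δ gives both |z − 6| < 1 and |z − 6| < ε/675, so |(5z^3 + 3z^2 + z) − 1194| < ε.

δ = min(1, ε/675)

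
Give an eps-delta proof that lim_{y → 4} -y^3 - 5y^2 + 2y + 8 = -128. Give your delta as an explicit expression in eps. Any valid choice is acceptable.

Suppose eps > 0. We want delta > 0 such that 0 < |y − 4| < delta implies |(-y^3 - 5y^2 + 2y + 8) + 128| < eps.
(-y^3 - 5y^2 + 2y + 8) + 128 = -y^3 - 5y^2 + 2y + 136 = (y − 4)(-y^2 - 9y - 34).
So |(-y^3 - 5y^2 + 2y + 8) + 128| = |y − 4|·|-y^2 - 9y - 34|.
Assume first that |y − 4| < 2, so |y| < 6. Then |-y^2 - 9y - 34| ≤ 6^2 + 9·6 + 34 = 124.
Hence |(-y^3 - 5y^2 + 2y + 8) + 128| ≤ 124|y − 4| < eps provided |y − 4| < eps/124.
Choosing delta = min(2, eps/124) ensures both conditions, hence |(-y^3 - 5y^2 + 2y + 8) + 128| < eps.

delta = min(2, eps/124)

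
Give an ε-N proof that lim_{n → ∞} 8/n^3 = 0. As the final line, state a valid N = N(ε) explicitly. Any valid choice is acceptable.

N = (8/ε)^{1/3}

Fix ε > 0. For n ≥ 1, |8/n^3 − 0| = 8/n^3.
8/n^3 < ε ⇔ n^3 > 8/ε ⇔ n > (8/ε)^{1/3}.
Take N = (8/ε)^{1/3}. Then n > N implies 8/n^3 < ε.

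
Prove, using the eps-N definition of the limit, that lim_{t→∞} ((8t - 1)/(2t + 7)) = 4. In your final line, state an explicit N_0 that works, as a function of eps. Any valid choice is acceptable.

Suppose eps > 0. We seek N_0 > 0 such that t > N_0 implies |(8t - 1)/(2t + 7) − 4| < eps.
(8t - 1)/(2t + 7) − 4 = (2(8t - 1) − 8(2t + 7)) / (2(2t + 7)) = -58/(2(2t + 7)).
For t > 0 we have 2t + 7 > 2t, so |(8t - 1)/(2t + 7) − 4| = 58/(2(2t + 7)) < 58/(2·2t) = (29/2)/t.
Thus |(8t - 1)/(2t + 7) − 4| < eps whenever t > (29/2)/eps.
Take N_0 = (29/2)/eps. If t > N_0 then |(8t - 1)/(2t + 7) − 4| < (29/2)/t < eps.

N_0 = (29/2)/eps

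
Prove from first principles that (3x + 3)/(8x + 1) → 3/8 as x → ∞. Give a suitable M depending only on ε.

M = (21/64)/ε

Fix ε > 0. We seek M > 0 such that x > M implies |(3x + 3)/(8x + 1) − (3/8)| < ε.
(3x + 3)/(8x + 1) − (3/8) = (8(3x + 3) − 3(8x + 1)) / (8(8x + 1)) = 21/(8(8x + 1)).
For x > 0 we have 8x + 1 > 8x, so |(3x + 3)/(8x + 1) − (3/8)| = 21/(8(8x + 1)) < 21/(8·8x) = (21/64)/x.
Thus |(3x + 3)/(8x + 1) − (3/8)| < ε whenever x > (21/64)/ε.
Take M = (21/64)/ε. If x > M then |(3x + 3)/(8x + 1) − (3/8)| < (21/64)/x < ε.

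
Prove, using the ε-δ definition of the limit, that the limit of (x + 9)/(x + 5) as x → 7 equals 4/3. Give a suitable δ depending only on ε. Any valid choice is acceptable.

δ = min(6, 18ε)

Let ε > 0. We want δ > 0 with 0 < |x − 7| < δ ⇒ |(x + 9)/(x + 5) − (4/3)| < ε.
Combining over a common denominator, (x + 9)/(x + 5) − (4/3) = [(x + 9)·12 − 16·(x + 5)] / [12·(x + 5)] = -4(x − 7) / (12(x + 5)).
So |(x + 9)/(x + 5) − (4/3)| = 4|x − 7| / (12·|x + 5|).
Require δ ≤ 6, so |x + 5| ≥ |12| − |x − 7| > 12 − 6 = 6.
Hence |(x + 9)/(x + 5) − (4/3)| < 4|x − 7|/(12·6) = (1/18)|x − 7|, which is < ε once |x − 7| < 18ε.
Take δ = min(6, 18ε). Then 0 < |x − 7| < δ forces both bounds, so |(x + 9)/(x + 5) − (4/3)| < ε.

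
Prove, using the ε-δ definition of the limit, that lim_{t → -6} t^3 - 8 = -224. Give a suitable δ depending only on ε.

δ = min(1, ε/127)

Let ε > 0. We want δ > 0 such that 0 < |t + 6| < δ implies |(t^3 - 8) + 224| < ε.
(t^3 - 8) + 224 = t^3 + 216 = (t + 6)(t^2 - 6t + 36).
So |(t^3 - 8) + 224| = |t + 6|·|t^2 - 6t + 36|.
Require δ ≤ 1. Then |t + 6| < 1 gives |t| < 7, and by the triangle inequality |t^2 - 6t + 36| ≤ 7^2 + 6·7 + 36 = 127.
Hence |(t^3 - 8) + 224| ≤ 127|t + 6| < ε provided |t + 6| < ε/127.
Take δ = min(1, ε/127). Then 0 < |t + 6| < δ gives both |t + 6| < 1 and |t + 6| < ε/127, so |(t^3 - 8) + 224| < ε.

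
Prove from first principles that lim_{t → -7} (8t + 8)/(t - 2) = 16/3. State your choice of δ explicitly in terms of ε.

Let ε > 0. We want δ > 0 with 0 < |t + 7| < δ ⇒ |(8t + 8)/(t - 2) − (16/3)| < ε.
Combining over a common denominator, (8t + 8)/(t - 2) − (16/3) = [(8t + 8)·(-9) − (-48)·(t - 2)] / [(-9)·(t - 2)] = -24(t + 7) / ((-9)(t - 2)).
So |(8t + 8)/(t - 2) − (16/3)| = 24|t + 7| / (9·|t − 2|).
Require δ ≤ 9/2, so |t − 2| ≥ |-9| − |t + 7| > 9 − 9/2 = 9/2.
Hence |(8t + 8)/(t - 2) − (16/3)| < 24|t + 7|/(9·(9/2)) = (16/27)|t + 7|, which is < ε once |t + 7| < (27/16)ε.
Take δ = min(9/2, (27/16)ε). Then 0 < |t + 7| < δ forces both bounds, so |(8t + 8)/(t - 2) − (16/3)| < ε.

δ = min(9/2, (27/16)ε)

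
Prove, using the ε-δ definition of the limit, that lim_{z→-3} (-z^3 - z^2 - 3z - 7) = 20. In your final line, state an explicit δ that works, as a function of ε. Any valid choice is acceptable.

δ = min(1, ε/33)

Let ε > 0. We want δ > 0 such that 0 < |z + 3| < δ implies |(-z^3 - z^2 - 3z - 7) − 20| < ε.
(-z^3 - z^2 - 3z - 7) − 20 = -z^3 - z^2 - 3z - 27 = (z + 3)(-z^2 + 2z - 9).
So |(-z^3 - z^2 - 3z - 7) − 20| = |z + 3|·|-z^2 + 2z - 9|.
Require δ ≤ 1. Then |z + 3| < 1 gives |z| < 4, and by the triangle inequality |-z^2 + 2z - 9| ≤ 4^2 + 2·4 + 9 = 33.
Hence |(-z^3 - z^2 - 3z - 7) − 20| ≤ 33|z + 3| < ε provided |z + 3| < ε/33.
Choosing δ = min(1, ε/33) ensures both conditions, hence |(-z^3 - z^2 - 3z - 7) − 20| < ε.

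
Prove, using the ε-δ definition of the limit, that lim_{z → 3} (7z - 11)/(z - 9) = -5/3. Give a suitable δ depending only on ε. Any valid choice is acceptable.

Fix ε > 0. We want δ > 0 with 0 < |z − 3| < δ ⇒ |(7z - 11)/(z - 9) + 5/3| < ε.
Combining over a common denominator, (7z - 11)/(z - 9) + 5/3 = [(7z - 11)·(-6) − 10·(z - 9)] / [(-6)·(z - 9)] = -52(z − 3) / ((-6)(z - 9)).
So |(7z - 11)/(z - 9) + 5/3| = 52|z − 3| / (6·|z − 9|).
Require δ ≤ 3, so |z − 9| ≥ |-6| − |z − 3| > 6 − 3 = 3.
Hence |(7z - 11)/(z - 9) + 5/3| < 52|z − 3|/(6·3) = (26/9)|z − 3|, which is < ε once |z − 3| < (9/26)ε.
Take δ = min(3, (9/26)ε). Then 0 < |z − 3| < δ forces both bounds, so |(7z - 11)/(z - 9) + 5/3| < ε.

δ = min(3, (9/26)ε)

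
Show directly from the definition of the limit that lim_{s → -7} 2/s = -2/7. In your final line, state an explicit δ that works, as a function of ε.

δ = min(7/2, (49/4)ε)

Fix ε > 0. We seek δ > 0 such that 0 < |s + 7| < δ implies |2/s + 2/7| < ε.
|2/s + 2/7| = 2·|-7 − s|/(7·|s|) = 2|s + 7|/(7|s|).
Require δ ≤ 7/2 so that |s| > 7 − 7/2 = 7/2, hence 7|s| > 49/2.
Then |2/s + 2/7| < 2|s + 7|/(49/2), which is < ε when |s + 7| < (49/4)ε.
Take δ = min(7/2, (49/4)ε). Then 0 < |s + 7| < δ gives both |s + 7| < 7/2 and |s + 7| < (49/4)ε, so |2/s + 2/7| < ε.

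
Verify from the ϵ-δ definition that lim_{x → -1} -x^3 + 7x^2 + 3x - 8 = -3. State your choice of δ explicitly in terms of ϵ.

Let ϵ > 0. We want δ > 0 such that 0 < |x + 1| < δ implies |(-x^3 + 7x^2 + 3x - 8) + 3| < ϵ.
(-x^3 + 7x^2 + 3x - 8) + 3 = -x^3 + 7x^2 + 3x - 5 = (x + 1)(-x^2 + 8x - 5).
So |(-x^3 + 7x^2 + 3x - 8) + 3| = |x + 1|·|-x^2 + 8x - 5|.
Assume first that |x + 1| < 2, so |x| < 3. Then |-x^2 + 8x - 5| ≤ 3^2 + 8·3 + 5 = 38.
Hence |(-x^3 + 7x^2 + 3x - 8) + 3| ≤ 38|x + 1| < ϵ provided |x + 1| < ϵ/38.
Take δ = min(2, ϵ/38). Then 0 < |x + 1| < δ gives both |x + 1| < 2 and |x + 1| < ϵ/38, so |(-x^3 + 7x^2 + 3x - 8) + 3| < ϵ.

δ = min(2, ϵ/38)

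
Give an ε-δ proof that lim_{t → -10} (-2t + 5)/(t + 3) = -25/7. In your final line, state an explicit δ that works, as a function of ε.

Let ε > 0 be given. We want δ > 0 with 0 < |t + 10| < δ ⇒ |(-2t + 5)/(t + 3) + 25/7| < ε.
Combining over a common denominator, (-2t + 5)/(t + 3) + 25/7 = [(-2t + 5)·(-7) − 25·(t + 3)] / [(-7)·(t + 3)] = -11(t + 10) / ((-7)(t + 3)).
So |(-2t + 5)/(t + 3) + 25/7| = 11|t + 10| / (7·|t + 3|).
Require δ ≤ 7/2, so |t + 3| ≥ |-7| − |t + 10| > 7 − 7/2 = 7/2.
Hence |(-2t + 5)/(t + 3) + 25/7| < 11|t + 10|/(7·(7/2)) = (22/49)|t + 10|, which is < ε once |t + 10| < (49/22)ε.
Take δ = min(7/2, (49/22)ε). Then 0 < |t + 10| < δ forces both bounds, so |(-2t + 5)/(t + 3) + 25/7| < ε.

δ = min(7/2, (49/22)ε)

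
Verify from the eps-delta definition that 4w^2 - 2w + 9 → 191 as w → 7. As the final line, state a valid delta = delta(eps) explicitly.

Suppose eps > 0. We want delta > 0 such that 0 < |w − 7| < delta implies |(4w^2 - 2w + 9) − 191| < eps.
(4w^2 - 2w + 9) − 191 = 4w^2 - 2w - 182 = (w − 7)(4w + 26).
So |(4w^2 - 2w + 9) − 191| = |w − 7|·|4w + 26|.
Assume first that |w − 7| < 2, so |w| < 9. Then |4w + 26| ≤ 4·9 + 26 = 62.
Hence |(4w^2 - 2w + 9) − 191| ≤ 62|w − 7| < eps provided |w − 7| < eps/62.
Take delta = min(2, eps/62). Then 0 < |w − 7| < delta gives both |w − 7| < 2 and |w − 7| < eps/62, so |(4w^2 - 2w + 9) − 191| < eps.

delta = min(2, eps/62)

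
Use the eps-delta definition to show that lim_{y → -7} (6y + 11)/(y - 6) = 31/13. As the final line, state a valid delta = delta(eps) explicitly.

Fix eps > 0. We want delta > 0 with 0 < |y + 7| < delta ⇒ |(6y + 11)/(y - 6) − (31/13)| < eps.
Combining over a common denominator, (6y + 11)/(y - 6) − (31/13) = [(6y + 11)·(-13) − (-31)·(y - 6)] / [(-13)·(y - 6)] = -47(y + 7) / ((-13)(y - 6)).
So |(6y + 11)/(y - 6) − (31/13)| = 47|y + 7| / (13·|y − 6|).
Restrict delta ≤ 13/2. Then |y + 7| < 13/2 gives |y − 6| = |(y + 7) + (-13)| ≥ 13 − 13/2 = 13/2.
Hence |(6y + 11)/(y - 6) − (31/13)| < 47|y + 7|/(13·(13/2)) = (94/169)|y + 7|, which is < eps once |y + 7| < (169/94)eps.
Take delta = min(13/2, (169/94)eps). Then 0 < |y + 7| < delta forces both bounds, so |(6y + 11)/(y - 6) − (31/13)| < eps.

delta = min(13/2, (169/94)eps)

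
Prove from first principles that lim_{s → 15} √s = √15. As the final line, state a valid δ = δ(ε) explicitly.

δ = min(15, √15·ε)

Suppose ε > 0. We want δ > 0 such that 0 < |s − 15| < δ implies |√s − √15| < ε.
Rationalise: √s − √15 = (s − 15)/(√s + √15), so |√s − √15| = |s − 15|/(√s + √15).
Restrict δ ≤ 15 so that |s − 15| < 15 forces s > 0, and then √s + √15 > √15.
Hence |√s − √15| < |s − 15|/√15, which is < ε once |s − 15| < √15·ε.
Take δ = min(15, √15·ε). If 0 < |s − 15| < δ then s > 0 and |√s − √15| < |s − 15|/√15 < ε.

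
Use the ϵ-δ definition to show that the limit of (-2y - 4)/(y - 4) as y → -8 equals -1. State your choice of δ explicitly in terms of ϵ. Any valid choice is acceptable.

Let ϵ > 0 be given. We want δ > 0 with 0 < |y + 8| < δ ⇒ |(-2y - 4)/(y - 4) + 1| < ϵ.
Combining over a common denominator, (-2y - 4)/(y - 4) + 1 = [(-2y - 4)·(-12) − 12·(y - 4)] / [(-12)·(y - 4)] = 12(y + 8) / ((-12)(y - 4)).
So |(-2y - 4)/(y - 4) + 1| = 12|y + 8| / (12·|y − 4|).
Require δ ≤ 6, so |y − 4| ≥ |-12| − |y + 8| > 12 − 6 = 6.
Hence |(-2y - 4)/(y - 4) + 1| < 12|y + 8|/(12·6) = (1/6)|y + 8|, which is < ϵ once |y + 8| < 6ϵ.
Take δ = min(6, 6ϵ). Then 0 < |y + 8| < δ forces both bounds, so |(-2y - 4)/(y - 4) + 1| < ϵ.

δ = min(6, 6ϵ)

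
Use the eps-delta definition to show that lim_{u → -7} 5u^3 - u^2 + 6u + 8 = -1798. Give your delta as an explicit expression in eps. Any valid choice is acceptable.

Fix eps > 0. We want delta > 0 such that 0 < |u + 7| < delta implies |(5u^3 - u^2 + 6u + 8) + 1798| < eps.
(5u^3 - u^2 + 6u + 8) + 1798 = 5u^3 - u^2 + 6u + 1806 = (u + 7)(5u^2 - 36u + 258).
So |(5u^3 - u^2 + 6u + 8) + 1798| = |u + 7|·|5u^2 - 36u + 258|.
Require delta ≤ 2. Then |u + 7| < 2 gives |u| < 9, and by the triangle inequality |5u^2 - 36u + 258| ≤ 5·9^2 + 36·9 + 258 = 987.
Hence |(5u^3 - u^2 + 6u + 8) + 1798| ≤ 987|u + 7| < eps provided |u + 7| < eps/987.
Take delta = min(2, eps/987). Then 0 < |u + 7| < delta gives both |u + 7| < 2 and |u + 7| < eps/987, so |(5u^3 - u^2 + 6u + 8) + 1798| < eps.

delta = min(2, eps/987)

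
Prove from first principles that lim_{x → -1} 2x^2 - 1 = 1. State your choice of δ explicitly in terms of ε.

δ = min(1, ε/6)

Suppose ε > 0. We want δ > 0 such that 0 < |x + 1| < δ implies |(2x^2 - 1) − 1| < ε.
(2x^2 - 1) − 1 = 2x^2 - 2 = (x + 1)(2x - 2).
So |(2x^2 - 1) − 1| = |x + 1|·|2x - 2|.
Require δ ≤ 1. Then |x + 1| < 1 gives |x| < 2, and by the triangle inequality |2x - 2| ≤ 2·2 + 2 = 6.
Hence |(2x^2 - 1) − 1| ≤ 6|x + 1| < ε provided |x + 1| < ε/6.
Choosing δ = min(1, ε/6) ensures both conditions, hence |(2x^2 - 1) − 1| < ε.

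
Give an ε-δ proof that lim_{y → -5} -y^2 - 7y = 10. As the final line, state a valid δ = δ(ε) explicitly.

Suppose ε > 0. We want δ > 0 such that 0 < |y + 5| < δ implies |(-y^2 - 7y) − 10| < ε.
(-y^2 - 7y) − 10 = -y^2 - 7y - 10 = (y + 5)(-y - 2).
So |(-y^2 - 7y) − 10| = |y + 5|·|-y - 2|.
Require δ ≤ 2. Then |y + 5| < 2 gives |y| < 7, and by the triangle inequality |-y - 2| ≤ 7 + 2 = 9.
Hence |(-y^2 - 7y) − 10| ≤ 9|y + 5| < ε provided |y + 5| < ε/9.
Take δ = min(2, ε/9). Then 0 < |y + 5| < δ gives both |y + 5| < 2 and |y + 5| < ε/9, so |(-y^2 - 7y) − 10| < ε.

δ = min(2, ε/9)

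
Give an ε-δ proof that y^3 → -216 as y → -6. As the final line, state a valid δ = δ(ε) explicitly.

δ = min(1, ε/127)

Fix ε > 0. We seek δ > 0 with 0 < |y + 6| < δ ⇒ |y^3 + 216| < ε.
Factor: y^3 + 216 = (y + 6)(y^2 - 6y + 36), so |y^3 + 216| = |y + 6|·|y^2 - 6y + 36|.
Impose δ ≤ 1 so that |y| < 7; then |y^2 - 6y + 36| ≤ 127.
Hence |y^3 + 216| ≤ 127|y + 6|, which is < ε once |y + 6| < ε/127.
Take δ = min(1, ε/127). If 0 < |y + 6| < δ then both bounds hold and |y^3 + 216| ≤ 127|y + 6| < 127·(ε/127) = ε.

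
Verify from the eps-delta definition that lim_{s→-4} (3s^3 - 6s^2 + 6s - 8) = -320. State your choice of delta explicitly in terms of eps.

delta = min(2, eps/294)

Suppose eps > 0. We want delta > 0 such that 0 < |s + 4| < delta implies |(3s^3 - 6s^2 + 6s - 8) + 320| < eps.
(3s^3 - 6s^2 + 6s - 8) + 320 = 3s^3 - 6s^2 + 6s + 312 = (s + 4)(3s^2 - 18s + 78).
So |(3s^3 - 6s^2 + 6s - 8) + 320| = |s + 4|·|3s^2 - 18s + 78|.
Assume first that |s + 4| < 2, so |s| < 6. Then |3s^2 - 18s + 78| ≤ 3·6^2 + 18·6 + 78 = 294.
Hence |(3s^3 - 6s^2 + 6s - 8) + 320| ≤ 294|s + 4| < eps provided |s + 4| < eps/294.
Take delta = min(2, eps/294). Then 0 < |s + 4| < delta gives both |s + 4| < 2 and |s + 4| < eps/294, so |(3s^3 - 6s^2 + 6s - 8) + 320| < eps.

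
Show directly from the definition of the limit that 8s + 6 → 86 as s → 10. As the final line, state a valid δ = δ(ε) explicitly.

Let ε > 0 be given. We need δ > 0 so that 0 < |s − 10| < δ implies |(8s + 6) − 86| < ε.
|(8s + 6) − 86| = |8s - 80| = 8|s − 10|.
So 8|s − 10| < ε exactly when |s − 10| < ε/8.
Choosing δ = ε/8 gives |(8s + 6) − 86| = 8|s − 10| < ε whenever |s − 10| < δ.

δ = ε/8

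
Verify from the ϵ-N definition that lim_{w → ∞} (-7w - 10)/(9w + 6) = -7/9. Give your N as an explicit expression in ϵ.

Fix ϵ > 0. We seek N > 0 such that w > N implies |(-7w - 10)/(9w + 6) + 7/9| < ϵ.
(-7w - 10)/(9w + 6) + 7/9 = (9(-7w - 10) − (-7)(9w + 6)) / (9(9w + 6)) = -48/(9(9w + 6)).
For w > 0 we have 9w + 6 > 9w, so |(-7w - 10)/(9w + 6) + 7/9| = 48/(9(9w + 6)) < 48/(9·9w) = (16/27)/w.
Thus |(-7w - 10)/(9w + 6) + 7/9| < ϵ whenever w > (16/27)/ϵ.
Take N = (16/27)/ϵ. If w > N then |(-7w - 10)/(9w + 6) + 7/9| < (16/27)/w < ϵ.

N = (16/27)/ϵ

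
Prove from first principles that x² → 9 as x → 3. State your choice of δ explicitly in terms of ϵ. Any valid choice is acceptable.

Fix ϵ > 0. We seek δ > 0 with 0 < |x − 3| < δ ⇒ |x² − 9| < ϵ.
Factor: x² − 9 = (x − 3)(x + 3), so |x² − 9| = |x − 3|·|x + 3|.
Restrict δ ≤ 1. Then |x − 3| < 1 gives |x| < 4, so by the triangle inequality |x + 3| ≤ 4 + 3 = 7.
Hence |x² − 9| ≤ 7|x − 3|, which is < ϵ once |x − 3| < ϵ/7.
Take δ = min(1, ϵ/7). If 0 < |x − 3| < δ then both bounds hold and |x² − 9| ≤ 7|x − 3| < 7·(ϵ/7) = ϵ.

δ = min(1, ϵ/7)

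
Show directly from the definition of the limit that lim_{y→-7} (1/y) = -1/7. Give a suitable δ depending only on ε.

δ = min(7/2, (49/2)ε)

Let ε > 0. We seek δ > 0 such that 0 < |y + 7| < δ implies |1/y + 1/7| < ε.
|1/y + 1/7| = |-7 − y|/(7·|y|) = |y + 7|/(7|y|).
Require δ ≤ 7/2 so that |y| > 7 − 7/2 = 7/2, hence 7|y| > 49/2.
Then |1/y + 1/7| < |y + 7|/(49/2), which is < ε when |y + 7| < (49/2)ε.
Take δ = min(7/2, (49/2)ε). Then 0 < |y + 7| < δ gives both |y + 7| < 7/2 and |y + 7| < (49/2)ε, so |1/y + 1/7| < ε.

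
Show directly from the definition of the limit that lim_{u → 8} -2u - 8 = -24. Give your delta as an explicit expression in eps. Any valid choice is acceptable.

delta = eps/2

Fix eps > 0. We need delta > 0 so that 0 < |u − 8| < delta implies |(-2u - 8) + 24| < eps.
Since (-2u - 8) + 24 = -2(u − 8), we have |(-2u - 8) + 24| = 2|u − 8|.
Thus it suffices that |u − 8| < eps/2.
Take delta = eps/2. If 0 < |u − 8| < delta then |(-2u - 8) + 24| = 2|u − 8| < 2·(eps/2) = eps.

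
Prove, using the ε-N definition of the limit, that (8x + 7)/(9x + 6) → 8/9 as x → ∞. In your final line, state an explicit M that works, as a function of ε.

Fix ε > 0. We seek M > 0 such that x > M implies |(8x + 7)/(9x + 6) − (8/9)| < ε.
(8x + 7)/(9x + 6) − (8/9) = (9(8x + 7) − 8(9x + 6)) / (9(9x + 6)) = 15/(9(9x + 6)).
For x > 0 we have 9x + 6 > 9x, so |(8x + 7)/(9x + 6) − (8/9)| = 15/(9(9x + 6)) < 15/(9·9x) = (5/27)/x.
Thus |(8x + 7)/(9x + 6) − (8/9)| < ε whenever x > (5/27)/ε.
Take M = (5/27)/ε. If x > M then |(8x + 7)/(9x + 6) − (8/9)| < (5/27)/x < ε.

M = (5/27)/ε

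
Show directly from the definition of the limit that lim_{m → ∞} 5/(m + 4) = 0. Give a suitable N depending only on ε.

Suppose ε > 0. For m ≥ 1, |5/(m + 4) − 0| = 5/(m + 4) ≤ 5/m.
We need 5/m < ε, i.e. m > 5/ε.
Take N = 5/ε. If m > N then |5/(m + 4)| ≤ 5/m < ε.

N = 5/ε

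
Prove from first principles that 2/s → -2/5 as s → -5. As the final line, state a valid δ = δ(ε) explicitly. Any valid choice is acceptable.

Suppose ε > 0. We seek δ > 0 such that 0 < |s + 5| < δ implies |2/s + 2/5| < ε.
|2/s + 2/5| = 2·|-5 − s|/(5·|s|) = 2|s + 5|/(5|s|).
Require δ ≤ 5/2 so that |s| > 5 − 5/2 = 5/2, hence 5|s| > 25/2.
Then |2/s + 2/5| < 2|s + 5|/(25/2), which is < ε when |s + 5| < (25/4)ε.
Take δ = min(5/2, (25/4)ε). Then 0 < |s + 5| < δ gives both |s + 5| < 5/2 and |s + 5| < (25/4)ε, so |2/s + 2/5| < ε.

δ = min(5/2, (25/4)ε)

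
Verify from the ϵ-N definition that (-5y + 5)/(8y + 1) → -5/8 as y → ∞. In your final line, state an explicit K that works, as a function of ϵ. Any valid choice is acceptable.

Suppose ϵ > 0. We seek K > 0 such that y > K implies |(-5y + 5)/(8y + 1) + 5/8| < ϵ.
(-5y + 5)/(8y + 1) + 5/8 = (8(-5y + 5) − (-5)(8y + 1)) / (8(8y + 1)) = 45/(8(8y + 1)).
For y > 0 we have 8y + 1 > 8y, so |(-5y + 5)/(8y + 1) + 5/8| = 45/(8(8y + 1)) < 45/(8·8y) = (45/64)/y.
Thus |(-5y + 5)/(8y + 1) + 5/8| < ϵ whenever y > (45/64)/ϵ.
Take K = (45/64)/ϵ. If y > K then |(-5y + 5)/(8y + 1) + 5/8| < (45/64)/y < ϵ.

K = (45/64)/ϵ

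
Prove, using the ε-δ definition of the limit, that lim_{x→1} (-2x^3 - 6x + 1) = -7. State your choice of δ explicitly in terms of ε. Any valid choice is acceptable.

δ = min(2, ε/32)

Suppose ε > 0. We want δ > 0 such that 0 < |x − 1| < δ implies |(-2x^3 - 6x + 1) + 7| < ε.
(-2x^3 - 6x + 1) + 7 = -2x^3 - 6x + 8 = (x − 1)(-2x^2 - 2x - 8).
So |(-2x^3 - 6x + 1) + 7| = |x − 1|·|-2x^2 - 2x - 8|.
Require δ ≤ 2. Then |x − 1| < 2 gives |x| < 3, and by the triangle inequality |-2x^2 - 2x - 8| ≤ 2·3^2 + 2·3 + 8 = 32.
Hence |(-2x^3 - 6x + 1) + 7| ≤ 32|x − 1| < ε provided |x − 1| < ε/32.
Choosing δ = min(2, ε/32) ensures both conditions, hence |(-2x^3 - 6x + 1) + 7| < ε.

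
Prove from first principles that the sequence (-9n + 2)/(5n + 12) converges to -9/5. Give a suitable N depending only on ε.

Suppose ε > 0. For n ≥ 1, |(-9n + 2)/(5n + 12) + 9/5| = |118|/(5(5n + 12)) = 118/(5(5n + 12)).
Since 5n + 12 ≥ 5n for n ≥ 1, this is ≤ 118/(5·5n) = (118/25)/n.
So |(-9n + 2)/(5n + 12) + 9/5| < ε whenever n > (118/25)/ε.
Take N = (118/25)/ε. If n > N then |(-9n + 2)/(5n + 12) + 9/5| ≤ (118/25)/n < ε.

N = (118/25)/ε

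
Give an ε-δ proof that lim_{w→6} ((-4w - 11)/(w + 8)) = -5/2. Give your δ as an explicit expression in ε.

δ = min(7, (14/3)ε)

Suppose ε > 0. We want δ > 0 with 0 < |w − 6| < δ ⇒ |(-4w - 11)/(w + 8) + 5/2| < ε.
Combining over a common denominator, (-4w - 11)/(w + 8) + 5/2 = [(-4w - 11)·14 − (-35)·(w + 8)] / [14·(w + 8)] = -21(w − 6) / (14(w + 8)).
So |(-4w - 11)/(w + 8) + 5/2| = 21|w − 6| / (14·|w + 8|).
Require δ ≤ 7, so |w + 8| ≥ |14| − |w − 6| > 14 − 7 = 7.
Hence |(-4w - 11)/(w + 8) + 5/2| < 21|w − 6|/(14·7) = (3/14)|w − 6|, which is < ε once |w − 6| < (14/3)ε.
Take δ = min(7, (14/3)ε). Then 0 < |w − 6| < δ forces both bounds, so |(-4w - 11)/(w + 8) + 5/2| < ε.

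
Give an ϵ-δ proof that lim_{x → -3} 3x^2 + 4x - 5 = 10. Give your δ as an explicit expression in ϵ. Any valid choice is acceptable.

δ = min(1, ϵ/17)

Suppose ϵ > 0. We want δ > 0 such that 0 < |x + 3| < δ implies |(3x^2 + 4x - 5) − 10| < ϵ.
(3x^2 + 4x - 5) − 10 = 3x^2 + 4x - 15 = (x + 3)(3x - 5).
So |(3x^2 + 4x - 5) − 10| = |x + 3|·|3x - 5|.
Require δ ≤ 1. Then |x + 3| < 1 gives |x| < 4, and by the triangle inequality |3x - 5| ≤ 3·4 + 5 = 17.
Hence |(3x^2 + 4x - 5) − 10| ≤ 17|x + 3| < ϵ provided |x + 3| < ϵ/17.
Choosing δ = min(1, ϵ/17) ensures both conditions, hence |(3x^2 + 4x - 5) − 10| < ϵ.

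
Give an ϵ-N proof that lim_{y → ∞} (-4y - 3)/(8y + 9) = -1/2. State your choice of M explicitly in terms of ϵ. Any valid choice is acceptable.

Suppose ϵ > 0. We seek M > 0 such that y > M implies |(-4y - 3)/(8y + 9) + 1/2| < ϵ.
(-4y - 3)/(8y + 9) + 1/2 = (8(-4y - 3) − (-4)(8y + 9)) / (8(8y + 9)) = 12/(8(8y + 9)).
For y > 0 we have 8y + 9 > 8y, so |(-4y - 3)/(8y + 9) + 1/2| = 12/(8(8y + 9)) < 12/(8·8y) = (3/16)/y.
Thus |(-4y - 3)/(8y + 9) + 1/2| < ϵ whenever y > (3/16)/ϵ.
Take M = (3/16)/ϵ. If y > M then |(-4y - 3)/(8y + 9) + 1/2| < (3/16)/y < ϵ.

M = (3/16)/ϵ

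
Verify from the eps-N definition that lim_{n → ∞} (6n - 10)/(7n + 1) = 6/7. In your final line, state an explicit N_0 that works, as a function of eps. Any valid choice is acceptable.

N_0 = (76/49)/eps

Fix eps > 0. For n ≥ 1, |(6n - 10)/(7n + 1) − (6/7)| = |-76|/(7(7n + 1)) = 76/(7(7n + 1)).
Since 7n + 1 ≥ 7n for n ≥ 1, this is ≤ 76/(7·7n) = (76/49)/n.
So |(6n - 10)/(7n + 1) − (6/7)| < eps whenever n > (76/49)/eps.
Take N_0 = (76/49)/eps. If n > N_0 then |(6n - 10)/(7n + 1) − (6/7)| ≤ (76/49)/n < eps.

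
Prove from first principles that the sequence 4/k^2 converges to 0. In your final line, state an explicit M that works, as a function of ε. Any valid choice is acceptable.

M = (4/ε)^{1/2}

Let ε > 0. For k ≥ 1, |4/k^2 − 0| = 4/k^2.
4/k^2 < ε ⇔ k^2 > 4/ε ⇔ k > (4/ε)^{1/2}.
Take M = (4/ε)^{1/2}. Then k > M implies 4/k^2 < ε.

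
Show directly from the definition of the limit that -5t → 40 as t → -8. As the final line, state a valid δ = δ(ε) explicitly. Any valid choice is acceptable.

δ = ε/5

Let ε > 0 be given. We need δ > 0 so that 0 < |t + 8| < δ implies |(-5t) − 40| < ε.
Since (-5t) − 40 = -5(t + 8), we have |(-5t) − 40| = 5|t + 8|.
Thus it suffices that |t + 8| < ε/5.
Choosing δ = ε/5 gives |(-5t) − 40| = 5|t + 8| < ε whenever |t + 8| < δ.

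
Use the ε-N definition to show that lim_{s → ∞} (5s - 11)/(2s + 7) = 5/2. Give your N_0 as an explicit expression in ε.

Suppose ε > 0. We seek N_0 > 0 such that s > N_0 implies |(5s - 11)/(2s + 7) − (5/2)| < ε.
(5s - 11)/(2s + 7) − (5/2) = (2(5s - 11) − 5(2s + 7)) / (2(2s + 7)) = -57/(2(2s + 7)).
For s > 0 we have 2s + 7 > 2s, so |(5s - 11)/(2s + 7) − (5/2)| = 57/(2(2s + 7)) < 57/(2·2s) = (57/4)/s.
Thus |(5s - 11)/(2s + 7) − (5/2)| < ε whenever s > (57/4)/ε.
Take N_0 = (57/4)/ε. If s > N_0 then |(5s - 11)/(2s + 7) − (5/2)| < (57/4)/s < ε.

N_0 = (57/4)/ε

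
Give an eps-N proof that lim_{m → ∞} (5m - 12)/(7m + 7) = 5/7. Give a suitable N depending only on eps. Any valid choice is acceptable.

Suppose eps > 0. For m ≥ 1, |(5m - 12)/(7m + 7) − (5/7)| = |-119|/(7(7m + 7)) = 119/(7(7m + 7)).
Since 7m + 7 ≥ 7m for m ≥ 1, this is ≤ 119/(7·7m) = (17/7)/m.
So |(5m - 12)/(7m + 7) − (5/7)| < eps whenever m > (17/7)/eps.
Take N = (17/7)/eps. If m > N then |(5m - 12)/(7m + 7) − (5/7)| ≤ (17/7)/m < eps.

N = (17/7)/eps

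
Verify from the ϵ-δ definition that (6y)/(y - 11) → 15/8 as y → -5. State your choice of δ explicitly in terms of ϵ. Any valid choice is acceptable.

δ = min(8, (64/33)ϵ)

Let ϵ > 0 be given. We want δ > 0 with 0 < |y + 5| < δ ⇒ |(6y)/(y - 11) − (15/8)| < ϵ.
Combining over a common denominator, (6y)/(y - 11) − (15/8) = [(6y)·(-16) − (-30)·(y - 11)] / [(-16)·(y - 11)] = -66(y + 5) / ((-16)(y - 11)).
So |(6y)/(y - 11) − (15/8)| = 66|y + 5| / (16·|y − 11|).
Require δ ≤ 8, so |y − 11| ≥ |-16| − |y + 5| > 16 − 8 = 8.
Hence |(6y)/(y - 11) − (15/8)| < 66|y + 5|/(16·8) = (33/64)|y + 5|, which is < ϵ once |y + 5| < (64/33)ϵ.
Take δ = min(8, (64/33)ϵ). Then 0 < |y + 5| < δ forces both bounds, so |(6y)/(y - 11) − (15/8)| < ϵ.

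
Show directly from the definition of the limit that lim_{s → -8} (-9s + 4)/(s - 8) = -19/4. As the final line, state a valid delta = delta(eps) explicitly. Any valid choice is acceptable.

delta = min(8, (32/17)eps)

Fix eps > 0. We want delta > 0 with 0 < |s + 8| < delta ⇒ |(-9s + 4)/(s - 8) + 19/4| < eps.
Combining over a common denominator, (-9s + 4)/(s - 8) + 19/4 = [(-9s + 4)·(-16) − 76·(s - 8)] / [(-16)·(s - 8)] = 68(s + 8) / ((-16)(s - 8)).
So |(-9s + 4)/(s - 8) + 19/4| = 68|s + 8| / (16·|s − 8|).
Require delta ≤ 8, so |s − 8| ≥ |-16| − |s + 8| > 16 − 8 = 8.
Hence |(-9s + 4)/(s - 8) + 19/4| < 68|s + 8|/(16·8) = (17/32)|s + 8|, which is < eps once |s + 8| < (32/17)eps.
Take delta = min(8, (32/17)eps). Then 0 < |s + 8| < delta forces both bounds, so |(-9s + 4)/(s - 8) + 19/4| < eps.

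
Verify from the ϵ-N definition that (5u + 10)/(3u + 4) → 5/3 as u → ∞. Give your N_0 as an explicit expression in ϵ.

N_0 = (10/9)/ϵ

Suppose ϵ > 0. We seek N_0 > 0 such that u > N_0 implies |(5u + 10)/(3u + 4) − (5/3)| < ϵ.
(5u + 10)/(3u + 4) − (5/3) = (3(5u + 10) − 5(3u + 4)) / (3(3u + 4)) = 10/(3(3u + 4)).
For u > 0 we have 3u + 4 > 3u, so |(5u + 10)/(3u + 4) − (5/3)| = 10/(3(3u + 4)) < 10/(3·3u) = (10/9)/u.
Thus |(5u + 10)/(3u + 4) − (5/3)| < ϵ whenever u > (10/9)/ϵ.
Take N_0 = (10/9)/ϵ. If u > N_0 then |(5u + 10)/(3u + 4) − (5/3)| < (10/9)/u < ϵ.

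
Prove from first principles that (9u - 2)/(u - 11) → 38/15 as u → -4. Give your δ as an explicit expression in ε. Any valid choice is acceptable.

Suppose ε > 0. We want δ > 0 with 0 < |u + 4| < δ ⇒ |(9u - 2)/(u - 11) − (38/15)| < ε.
Combining over a common denominator, (9u - 2)/(u - 11) − (38/15) = [(9u - 2)·(-15) − (-38)·(u - 11)] / [(-15)·(u - 11)] = -97(u + 4) / ((-15)(u - 11)).
So |(9u - 2)/(u - 11) − (38/15)| = 97|u + 4| / (15·|u − 11|).
Require δ ≤ 15/2, so |u − 11| ≥ |-15| − |u + 4| > 15 − 15/2 = 15/2.
Hence |(9u - 2)/(u - 11) − (38/15)| < 97|u + 4|/(15·(15/2)) = (194/225)|u + 4|, which is < ε once |u + 4| < (225/194)ε.
Take δ = min(15/2, (225/194)ε). Then 0 < |u + 4| < δ forces both bounds, so |(9u - 2)/(u - 11) − (38/15)| < ε.

δ = min(15/2, (225/194)ε)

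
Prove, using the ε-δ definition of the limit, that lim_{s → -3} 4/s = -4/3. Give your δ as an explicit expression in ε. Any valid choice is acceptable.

δ = min(3/2, (9/8)ε)

Suppose ε > 0. We seek δ > 0 such that 0 < |s + 3| < δ implies |4/s + 4/3| < ε.
|4/s + 4/3| = 4·|-3 − s|/(3·|s|) = 4|s + 3|/(3|s|).
Restrict δ ≤ 3/2. Then |s + 3| < 3/2 gives |s| > 3/2, so 3|s| > 9/2.
Then |4/s + 4/3| < 4|s + 3|/(9/2), which is < ε when |s + 3| < (9/8)ε.
Take δ = min(3/2, (9/8)ε). Then 0 < |s + 3| < δ gives both |s + 3| < 3/2 and |s + 3| < (9/8)ε, so |4/s + 4/3| < ε.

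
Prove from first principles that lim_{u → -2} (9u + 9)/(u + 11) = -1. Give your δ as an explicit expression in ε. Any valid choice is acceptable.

Fix ε > 0. We want δ > 0 with 0 < |u + 2| < δ ⇒ |(9u + 9)/(u + 11) + 1| < ε.
Combining over a common denominator, (9u + 9)/(u + 11) + 1 = [(9u + 9)·9 − (-9)·(u + 11)] / [9·(u + 11)] = 90(u + 2) / (9(u + 11)).
So |(9u + 9)/(u + 11) + 1| = 90|u + 2| / (9·|u + 11|).
Restrict δ ≤ 9/2. Then |u + 2| < 9/2 gives |u + 11| = |(u + 2) + 9| ≥ 9 − 9/2 = 9/2.
Hence |(9u + 9)/(u + 11) + 1| < 90|u + 2|/(9·(9/2)) = (20/9)|u + 2|, which is < ε once |u + 2| < (9/20)ε.
Take δ = min(9/2, (9/20)ε). Then 0 < |u + 2| < δ forces both bounds, so |(9u + 9)/(u + 11) + 1| < ε.

δ = min(9/2, (9/20)ε)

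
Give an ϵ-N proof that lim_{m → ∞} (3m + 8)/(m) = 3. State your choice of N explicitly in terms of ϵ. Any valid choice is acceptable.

N = 8/ϵ

Fix ϵ > 0. For m ≥ 1, |(3m + 8)/(m) − 3| = |8|/((m)) = 8/((m)).
Since m ≥ m for m ≥ 1, this is ≤ 8/(m) = 8/m.
So |(3m + 8)/(m) − 3| < ϵ whenever m > 8/ϵ.
Take N = 8/ϵ. If m > N then |(3m + 8)/(m) − 3| ≤ 8/m < ϵ.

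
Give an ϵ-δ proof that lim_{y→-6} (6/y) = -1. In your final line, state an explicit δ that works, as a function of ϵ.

δ = min(3, 3ϵ)

Let ϵ > 0 be given. We seek δ > 0 such that 0 < |y + 6| < δ implies |6/y + 1| < ϵ.
|6/y + 1| = 6·|-6 − y|/(6·|y|) = 6|y + 6|/(6|y|).
Restrict δ ≤ 3. Then |y + 6| < 3 gives |y| > 3, so 6|y| > 18.
Then |6/y + 1| < 6|y + 6|/18, which is < ϵ when |y + 6| < 3ϵ.
Take δ = min(3, 3ϵ). Then 0 < |y + 6| < δ gives both |y + 6| < 3 and |y + 6| < 3ϵ, so |6/y + 1| < ϵ.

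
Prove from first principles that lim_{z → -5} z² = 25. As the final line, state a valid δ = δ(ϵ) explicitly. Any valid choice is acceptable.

Suppose ϵ > 0. We seek δ > 0 with 0 < |z + 5| < δ ⇒ |z² − 25| < ϵ.
Factor: z² − 25 = (z + 5)(z - 5), so |z² − 25| = |z + 5|·|z - 5|.
Restrict δ ≤ 1. Then |z + 5| < 1 gives |z| < 6, so by the triangle inequality |z - 5| ≤ 6 + 5 = 11.
Hence |z² − 25| ≤ 11|z + 5|, which is < ϵ once |z + 5| < ϵ/11.
Take δ = min(1, ϵ/11). If 0 < |z + 5| < δ then both bounds hold and |z² − 25| ≤ 11|z + 5| < 11·(ϵ/11) = ϵ.

δ = min(1, ϵ/11)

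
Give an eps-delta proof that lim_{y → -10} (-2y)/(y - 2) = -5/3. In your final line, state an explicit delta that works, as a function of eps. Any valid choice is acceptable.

delta = min(6, 18eps)

Suppose eps > 0. We want delta > 0 with 0 < |y + 10| < delta ⇒ |(-2y)/(y - 2) + 5/3| < eps.
Combining over a common denominator, (-2y)/(y - 2) + 5/3 = [(-2y)·(-12) − 20·(y - 2)] / [(-12)·(y - 2)] = 4(y + 10) / ((-12)(y - 2)).
So |(-2y)/(y - 2) + 5/3| = 4|y + 10| / (12·|y − 2|).
Restrict delta ≤ 6. Then |y + 10| < 6 gives |y − 2| = |(y + 10) + (-12)| ≥ 12 − 6 = 6.
Hence |(-2y)/(y - 2) + 5/3| < 4|y + 10|/(12·6) = (1/18)|y + 10|, which is < eps once |y + 10| < 18eps.
Take delta = min(6, 18eps). Then 0 < |y + 10| < delta forces both bounds, so |(-2y)/(y - 2) + 5/3| < eps.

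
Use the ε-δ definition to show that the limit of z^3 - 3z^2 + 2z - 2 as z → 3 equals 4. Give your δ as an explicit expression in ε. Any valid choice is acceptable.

δ = min(2, ε/27)

Let ε > 0 be given. We want δ > 0 such that 0 < |z − 3| < δ implies |(z^3 - 3z^2 + 2z - 2) − 4| < ε.
(z^3 - 3z^2 + 2z - 2) − 4 = z^3 - 3z^2 + 2z - 6 = (z − 3)(z^2 + 2).
So |(z^3 - 3z^2 + 2z - 2) − 4| = |z − 3|·|z^2 + 2|.
Assume first that |z − 3| < 2, so |z| < 5. Then |z^2 + 2| ≤ 5^2 + 2 = 27.
Hence |(z^3 - 3z^2 + 2z - 2) − 4| ≤ 27|z − 3| < ε provided |z − 3| < ε/27.
Take δ = min(2, ε/27). Then 0 < |z − 3| < δ gives both |z − 3| < 2 and |z − 3| < ε/27, so |(z^3 - 3z^2 + 2z - 2) − 4| < ε.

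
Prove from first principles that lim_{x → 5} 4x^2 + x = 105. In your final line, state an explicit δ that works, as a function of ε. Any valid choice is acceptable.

δ = min(1, ε/45)

Suppose ε > 0. We want δ > 0 such that 0 < |x − 5| < δ implies |(4x^2 + x) − 105| < ε.
(4x^2 + x) − 105 = 4x^2 + x - 105 = (x − 5)(4x + 21).
So |(4x^2 + x) − 105| = |x − 5|·|4x + 21|.
Assume first that |x − 5| < 1, so |x| < 6. Then |4x + 21| ≤ 4·6 + 21 = 45.
Hence |(4x^2 + x) − 105| ≤ 45|x − 5| < ε provided |x − 5| < ε/45.
Take δ = min(1, ε/45). Then 0 < |x − 5| < δ gives both |x − 5| < 1 and |x − 5| < ε/45, so |(4x^2 + x) − 105| < ε.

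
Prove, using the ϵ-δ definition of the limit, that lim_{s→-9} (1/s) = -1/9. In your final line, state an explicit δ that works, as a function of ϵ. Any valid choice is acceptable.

Let ϵ > 0 be given. We seek δ > 0 such that 0 < |s + 9| < δ implies |1/s + 1/9| < ϵ.
|1/s + 1/9| = |-9 − s|/(9·|s|) = |s + 9|/(9|s|).
Require δ ≤ 9/2 so that |s| > 9 − 9/2 = 9/2, hence 9|s| > 81/2.
Then |1/s + 1/9| < |s + 9|/(81/2), which is < ϵ when |s + 9| < (81/2)ϵ.
Take δ = min(9/2, (81/2)ϵ). Then 0 < |s + 9| < δ gives both |s + 9| < 9/2 and |s + 9| < (81/2)ϵ, so |1/s + 1/9| < ϵ.

δ = min(9/2, (81/2)ϵ)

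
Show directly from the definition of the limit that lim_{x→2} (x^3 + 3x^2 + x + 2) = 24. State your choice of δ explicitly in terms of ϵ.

δ = min(2, ϵ/47)

Fix ϵ > 0. We want δ > 0 such that 0 < |x − 2| < δ implies |(x^3 + 3x^2 + x + 2) − 24| < ϵ.
(x^3 + 3x^2 + x + 2) − 24 = x^3 + 3x^2 + x - 22 = (x − 2)(x^2 + 5x + 11).
So |(x^3 + 3x^2 + x + 2) − 24| = |x − 2|·|x^2 + 5x + 11|.
Assume first that |x − 2| < 2, so |x| < 4. Then |x^2 + 5x + 11| ≤ 4^2 + 5·4 + 11 = 47.
Hence |(x^3 + 3x^2 + x + 2) − 24| ≤ 47|x − 2| < ϵ provided |x − 2| < ϵ/47.
Take δ = min(2, ϵ/47). Then 0 < |x − 2| < δ gives both |x − 2| < 2 and |x − 2| < ϵ/47, so |(x^3 + 3x^2 + x + 2) − 24| < ϵ.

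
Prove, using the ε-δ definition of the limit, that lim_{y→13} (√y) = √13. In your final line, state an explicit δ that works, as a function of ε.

Suppose ε > 0. We want δ > 0 such that 0 < |y − 13| < δ implies |√y − √13| < ε.
Rationalise: √y − √13 = (y − 13)/(√y + √13), so |√y − √13| = |y − 13|/(√y + √13).
Restrict δ ≤ 13 so that |y − 13| < 13 forces y > 0, and then √y + √13 > √13.
Hence |√y − √13| < |y − 13|/√13, which is < ε once |y − 13| < √13·ε.
Take δ = min(13, √13·ε). If 0 < |y − 13| < δ then y > 0 and |√y − √13| < |y − 13|/√13 < ε.

δ = min(13, √13·ε)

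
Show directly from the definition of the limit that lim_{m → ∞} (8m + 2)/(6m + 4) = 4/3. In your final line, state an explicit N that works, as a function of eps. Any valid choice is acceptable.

N = (5/9)/eps

Let eps > 0. For m ≥ 1, |(8m + 2)/(6m + 4) − (4/3)| = |-20|/(6(6m + 4)) = 20/(6(6m + 4)).
Since 6m + 4 ≥ 6m for m ≥ 1, this is ≤ 20/(6·6m) = (5/9)/m.
So |(8m + 2)/(6m + 4) − (4/3)| < eps whenever m > (5/9)/eps.
Take N = (5/9)/eps. If m > N then |(8m + 2)/(6m + 4) − (4/3)| ≤ (5/9)/m < eps.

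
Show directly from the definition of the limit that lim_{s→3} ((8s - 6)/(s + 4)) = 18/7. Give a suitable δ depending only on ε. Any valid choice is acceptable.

Let ε > 0. We want δ > 0 with 0 < |s − 3| < δ ⇒ |(8s - 6)/(s + 4) − (18/7)| < ε.
Combining over a common denominator, (8s - 6)/(s + 4) − (18/7) = [(8s - 6)·7 − 18·(s + 4)] / [7·(s + 4)] = 38(s − 3) / (7(s + 4)).
So |(8s - 6)/(s + 4) − (18/7)| = 38|s − 3| / (7·|s + 4|).
Require δ ≤ 7/2, so |s + 4| ≥ |7| − |s − 3| > 7 − 7/2 = 7/2.
Hence |(8s - 6)/(s + 4) − (18/7)| < 38|s − 3|/(7·(7/2)) = (76/49)|s − 3|, which is < ε once |s − 3| < (49/76)ε.
Take δ = min(7/2, (49/76)ε). Then 0 < |s − 3| < δ forces both bounds, so |(8s - 6)/(s + 4) − (18/7)| < ε.

δ = min(7/2, (49/76)ε)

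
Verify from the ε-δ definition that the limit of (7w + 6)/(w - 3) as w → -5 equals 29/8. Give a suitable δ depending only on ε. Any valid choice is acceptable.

Suppose ε > 0. We want δ > 0 with 0 < |w + 5| < δ ⇒ |(7w + 6)/(w - 3) − (29/8)| < ε.
Combining over a common denominator, (7w + 6)/(w - 3) − (29/8) = [(7w + 6)·(-8) − (-29)·(w - 3)] / [(-8)·(w - 3)] = -27(w + 5) / ((-8)(w - 3)).
So |(7w + 6)/(w - 3) − (29/8)| = 27|w + 5| / (8·|w − 3|).
Require δ ≤ 4, so |w − 3| ≥ |-8| − |w + 5| > 8 − 4 = 4.
Hence |(7w + 6)/(w - 3) − (29/8)| < 27|w + 5|/(8·4) = (27/32)|w + 5|, which is < ε once |w + 5| < (32/27)ε.
Take δ = min(4, (32/27)ε). Then 0 < |w + 5| < δ forces both bounds, so |(7w + 6)/(w - 3) − (29/8)| < ε.

δ = min(4, (32/27)ε)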